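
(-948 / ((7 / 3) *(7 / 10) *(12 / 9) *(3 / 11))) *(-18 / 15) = 93852 / 49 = 1915.35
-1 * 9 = -9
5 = 5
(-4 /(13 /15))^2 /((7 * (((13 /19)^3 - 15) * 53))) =-1543275 /394564807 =-0.00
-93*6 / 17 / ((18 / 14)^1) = -434 / 17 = -25.53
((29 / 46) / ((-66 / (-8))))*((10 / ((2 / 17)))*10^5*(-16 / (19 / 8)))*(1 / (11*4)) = -15776000000 / 158631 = -99450.93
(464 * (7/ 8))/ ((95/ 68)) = 27608/ 95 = 290.61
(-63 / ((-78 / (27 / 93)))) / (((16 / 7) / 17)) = 22491 / 12896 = 1.74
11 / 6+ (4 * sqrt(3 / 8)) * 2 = 11 / 6+ 2 * sqrt(6) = 6.73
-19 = -19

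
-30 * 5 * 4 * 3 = -1800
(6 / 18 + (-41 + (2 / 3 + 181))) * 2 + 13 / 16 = 4525 / 16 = 282.81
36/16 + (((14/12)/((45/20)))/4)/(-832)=101081/44928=2.25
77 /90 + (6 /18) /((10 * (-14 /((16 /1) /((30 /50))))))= 499 /630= 0.79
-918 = -918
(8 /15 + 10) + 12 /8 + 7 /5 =403 /30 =13.43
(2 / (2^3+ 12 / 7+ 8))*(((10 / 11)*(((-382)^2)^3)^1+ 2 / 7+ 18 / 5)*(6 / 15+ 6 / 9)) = 8700379748057279168 / 25575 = 340190801488065.66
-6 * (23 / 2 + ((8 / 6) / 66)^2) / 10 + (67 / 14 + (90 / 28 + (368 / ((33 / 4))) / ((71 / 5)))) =9837359 / 2319570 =4.24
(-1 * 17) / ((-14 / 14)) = 17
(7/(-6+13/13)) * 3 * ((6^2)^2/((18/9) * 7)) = -1944/5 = -388.80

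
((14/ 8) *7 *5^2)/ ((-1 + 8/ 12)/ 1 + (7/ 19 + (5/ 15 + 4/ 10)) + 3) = 116375/ 1432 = 81.27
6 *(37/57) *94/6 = 3478/57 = 61.02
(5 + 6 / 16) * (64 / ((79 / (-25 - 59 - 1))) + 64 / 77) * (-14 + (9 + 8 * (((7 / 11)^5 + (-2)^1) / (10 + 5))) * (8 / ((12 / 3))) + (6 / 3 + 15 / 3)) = -459450009936 / 139953319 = -3282.88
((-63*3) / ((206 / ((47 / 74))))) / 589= -0.00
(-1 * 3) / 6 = -1 / 2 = -0.50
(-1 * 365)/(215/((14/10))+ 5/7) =-511/216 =-2.37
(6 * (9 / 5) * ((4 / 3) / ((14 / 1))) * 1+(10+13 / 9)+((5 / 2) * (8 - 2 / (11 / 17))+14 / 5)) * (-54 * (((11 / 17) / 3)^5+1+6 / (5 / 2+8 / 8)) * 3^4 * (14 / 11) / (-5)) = 2503207694992784 / 30065471975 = 83258.55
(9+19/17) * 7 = 1204/17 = 70.82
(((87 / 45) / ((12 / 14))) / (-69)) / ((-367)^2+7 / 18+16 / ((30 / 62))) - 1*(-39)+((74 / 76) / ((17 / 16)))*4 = 606818369900 / 14222649633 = 42.67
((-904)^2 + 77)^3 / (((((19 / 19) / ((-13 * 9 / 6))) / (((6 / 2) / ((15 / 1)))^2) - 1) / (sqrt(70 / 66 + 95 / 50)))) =-7097030801536685841 * sqrt(322410) / 9790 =-411621688747283898.81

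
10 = 10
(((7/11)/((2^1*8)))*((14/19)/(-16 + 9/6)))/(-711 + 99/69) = 1127/395662080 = 0.00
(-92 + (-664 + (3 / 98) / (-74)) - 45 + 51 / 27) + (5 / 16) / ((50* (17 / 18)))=-17733032887 / 22191120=-799.10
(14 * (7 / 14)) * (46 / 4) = 161 / 2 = 80.50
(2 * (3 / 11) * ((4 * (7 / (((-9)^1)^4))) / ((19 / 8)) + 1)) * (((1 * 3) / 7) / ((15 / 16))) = 363296 / 1454355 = 0.25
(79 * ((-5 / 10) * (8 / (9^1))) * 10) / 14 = -1580 / 63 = -25.08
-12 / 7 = -1.71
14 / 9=1.56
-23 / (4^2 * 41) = -23 / 656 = -0.04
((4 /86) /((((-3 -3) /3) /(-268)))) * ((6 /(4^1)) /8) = 201 /172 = 1.17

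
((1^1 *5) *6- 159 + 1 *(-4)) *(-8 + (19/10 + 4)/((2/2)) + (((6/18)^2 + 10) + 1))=-107863/90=-1198.48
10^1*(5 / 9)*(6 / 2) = 50 / 3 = 16.67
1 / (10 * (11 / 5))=1 / 22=0.05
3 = 3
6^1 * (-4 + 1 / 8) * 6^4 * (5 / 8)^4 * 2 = -4708125 / 512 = -9195.56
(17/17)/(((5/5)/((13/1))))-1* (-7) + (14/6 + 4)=79/3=26.33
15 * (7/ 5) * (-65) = -1365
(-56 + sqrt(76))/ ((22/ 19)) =-532/ 11 + 19 * sqrt(19)/ 11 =-40.83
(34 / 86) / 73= 17 / 3139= 0.01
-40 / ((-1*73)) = 40 / 73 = 0.55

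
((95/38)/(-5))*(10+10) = -10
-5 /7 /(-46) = 5 /322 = 0.02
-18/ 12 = -3/ 2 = -1.50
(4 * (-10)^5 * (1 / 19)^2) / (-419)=400000 / 151259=2.64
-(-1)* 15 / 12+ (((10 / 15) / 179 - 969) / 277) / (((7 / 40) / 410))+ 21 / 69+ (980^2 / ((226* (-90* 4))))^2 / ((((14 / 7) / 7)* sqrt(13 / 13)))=-254517157864973863 / 33026349557628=-7706.49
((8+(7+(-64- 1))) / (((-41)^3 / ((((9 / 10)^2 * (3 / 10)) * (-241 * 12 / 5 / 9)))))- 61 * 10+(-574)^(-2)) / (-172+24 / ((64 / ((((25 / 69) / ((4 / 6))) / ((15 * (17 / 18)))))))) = 161098798779162 / 45419936631475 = 3.55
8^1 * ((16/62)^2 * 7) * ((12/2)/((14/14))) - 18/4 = 34359/1922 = 17.88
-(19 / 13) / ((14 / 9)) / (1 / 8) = -684 / 91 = -7.52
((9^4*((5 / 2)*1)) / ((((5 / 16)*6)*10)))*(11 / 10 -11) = -216513 / 25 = -8660.52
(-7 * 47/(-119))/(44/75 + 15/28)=98700/40069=2.46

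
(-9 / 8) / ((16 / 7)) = -63 / 128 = -0.49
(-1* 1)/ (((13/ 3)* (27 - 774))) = 1/ 3237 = 0.00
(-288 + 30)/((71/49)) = -12642/71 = -178.06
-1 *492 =-492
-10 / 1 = -10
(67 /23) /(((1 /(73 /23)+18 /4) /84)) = 821688 /16169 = 50.82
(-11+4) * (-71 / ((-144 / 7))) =-3479 / 144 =-24.16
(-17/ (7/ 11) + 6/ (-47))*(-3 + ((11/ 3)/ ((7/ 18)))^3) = -2529790077/ 112847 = -22417.88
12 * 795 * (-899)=-8576460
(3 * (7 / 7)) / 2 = 3 / 2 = 1.50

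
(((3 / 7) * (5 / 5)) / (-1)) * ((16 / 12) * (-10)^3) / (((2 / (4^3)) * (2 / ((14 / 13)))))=128000 / 13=9846.15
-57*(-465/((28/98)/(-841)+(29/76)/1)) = 3952885020/56857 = 69523.28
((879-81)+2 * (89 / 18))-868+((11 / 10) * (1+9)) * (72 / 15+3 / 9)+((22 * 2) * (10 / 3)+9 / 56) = 143.18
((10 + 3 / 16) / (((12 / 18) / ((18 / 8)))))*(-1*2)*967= -4255767 / 64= -66496.36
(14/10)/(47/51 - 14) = -357/3335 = -0.11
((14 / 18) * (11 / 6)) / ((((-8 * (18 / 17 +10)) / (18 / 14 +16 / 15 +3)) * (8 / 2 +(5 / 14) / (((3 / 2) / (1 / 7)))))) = -2574803 / 120402720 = -0.02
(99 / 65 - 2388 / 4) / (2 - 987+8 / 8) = 6451 / 10660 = 0.61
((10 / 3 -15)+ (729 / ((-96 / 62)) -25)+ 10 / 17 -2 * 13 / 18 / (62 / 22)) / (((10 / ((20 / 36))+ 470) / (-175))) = 6738521125 / 37033344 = 181.96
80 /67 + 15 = 1085 /67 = 16.19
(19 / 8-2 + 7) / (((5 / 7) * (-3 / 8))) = -413 / 15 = -27.53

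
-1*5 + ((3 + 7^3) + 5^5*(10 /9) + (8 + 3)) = 34418 /9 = 3824.22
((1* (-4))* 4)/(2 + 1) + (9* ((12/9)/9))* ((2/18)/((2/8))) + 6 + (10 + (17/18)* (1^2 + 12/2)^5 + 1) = 857819/54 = 15885.54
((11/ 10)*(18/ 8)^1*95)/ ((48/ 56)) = 4389/ 16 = 274.31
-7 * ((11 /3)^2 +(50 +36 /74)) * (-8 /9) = 1192184 /2997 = 397.79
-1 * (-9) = 9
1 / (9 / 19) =19 / 9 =2.11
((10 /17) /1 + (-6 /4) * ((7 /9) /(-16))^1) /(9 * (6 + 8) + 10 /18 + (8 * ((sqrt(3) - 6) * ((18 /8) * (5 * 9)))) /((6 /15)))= -350279007 /5827963743424 - 58994325 * sqrt(3) /5827963743424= -0.00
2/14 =1/7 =0.14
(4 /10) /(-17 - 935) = -1 /2380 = -0.00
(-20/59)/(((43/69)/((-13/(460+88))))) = 4485/347569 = 0.01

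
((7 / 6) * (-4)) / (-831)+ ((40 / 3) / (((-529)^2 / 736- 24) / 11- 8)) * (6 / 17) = 24081878 / 121252041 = 0.20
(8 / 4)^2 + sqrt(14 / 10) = sqrt(35) / 5 + 4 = 5.18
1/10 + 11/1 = 111/10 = 11.10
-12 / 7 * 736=-8832 / 7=-1261.71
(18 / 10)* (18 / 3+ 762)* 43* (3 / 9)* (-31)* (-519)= 1593969408 / 5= 318793881.60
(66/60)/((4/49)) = 13.48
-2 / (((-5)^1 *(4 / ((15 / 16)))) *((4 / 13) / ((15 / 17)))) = 585 / 2176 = 0.27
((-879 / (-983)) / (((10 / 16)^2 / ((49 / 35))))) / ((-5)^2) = 393792 / 3071875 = 0.13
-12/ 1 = -12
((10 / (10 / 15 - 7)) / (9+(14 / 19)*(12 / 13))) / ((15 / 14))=-364 / 2391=-0.15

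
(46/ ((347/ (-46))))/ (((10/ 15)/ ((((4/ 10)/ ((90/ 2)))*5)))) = -2116/ 5205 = -0.41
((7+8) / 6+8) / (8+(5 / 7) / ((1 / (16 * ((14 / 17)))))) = 357 / 592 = 0.60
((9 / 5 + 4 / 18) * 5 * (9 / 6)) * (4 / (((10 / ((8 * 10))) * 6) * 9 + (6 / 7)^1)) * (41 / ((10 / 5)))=104468 / 639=163.49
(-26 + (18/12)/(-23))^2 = 1437601/2116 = 679.40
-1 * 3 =-3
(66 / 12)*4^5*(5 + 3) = 45056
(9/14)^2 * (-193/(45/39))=-67743/980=-69.13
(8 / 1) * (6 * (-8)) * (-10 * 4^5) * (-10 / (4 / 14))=-137625600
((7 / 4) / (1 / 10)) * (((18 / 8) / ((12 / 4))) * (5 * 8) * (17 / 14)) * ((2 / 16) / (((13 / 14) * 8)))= 8925 / 832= 10.73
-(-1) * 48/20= 12/5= 2.40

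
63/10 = 6.30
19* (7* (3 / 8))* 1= 399 / 8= 49.88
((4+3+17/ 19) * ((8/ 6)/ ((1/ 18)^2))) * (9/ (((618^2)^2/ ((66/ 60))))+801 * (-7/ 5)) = -8178703355379825/ 2138466739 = -3824564.21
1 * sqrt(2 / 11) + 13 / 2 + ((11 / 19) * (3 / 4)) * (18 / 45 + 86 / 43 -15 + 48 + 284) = sqrt(22) / 11 + 55171 / 380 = 145.61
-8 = -8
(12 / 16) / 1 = 3 / 4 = 0.75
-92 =-92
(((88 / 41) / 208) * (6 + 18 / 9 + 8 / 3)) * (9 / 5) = 528 / 2665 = 0.20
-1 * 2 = -2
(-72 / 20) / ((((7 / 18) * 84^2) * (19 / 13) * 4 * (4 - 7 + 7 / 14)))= 117 / 1303400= 0.00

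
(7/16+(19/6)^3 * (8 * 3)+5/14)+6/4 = 770521/1008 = 764.41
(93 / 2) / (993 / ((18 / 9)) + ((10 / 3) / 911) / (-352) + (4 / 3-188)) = 22366872 / 149032307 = 0.15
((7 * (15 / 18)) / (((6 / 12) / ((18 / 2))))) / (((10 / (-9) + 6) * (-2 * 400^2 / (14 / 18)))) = -147 / 2816000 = -0.00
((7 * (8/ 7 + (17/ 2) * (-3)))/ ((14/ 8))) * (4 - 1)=-292.29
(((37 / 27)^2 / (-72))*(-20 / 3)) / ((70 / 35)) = 6845 / 78732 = 0.09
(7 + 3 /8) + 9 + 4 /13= 16.68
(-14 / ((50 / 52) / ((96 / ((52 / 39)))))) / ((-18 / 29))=42224 / 25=1688.96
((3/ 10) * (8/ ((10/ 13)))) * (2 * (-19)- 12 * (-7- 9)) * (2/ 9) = 8008/ 75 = 106.77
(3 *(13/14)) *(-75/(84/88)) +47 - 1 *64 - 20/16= -46477/196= -237.13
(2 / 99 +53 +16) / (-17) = -4.06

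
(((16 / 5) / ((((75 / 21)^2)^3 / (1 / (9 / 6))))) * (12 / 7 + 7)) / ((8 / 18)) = 24605448 / 1220703125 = 0.02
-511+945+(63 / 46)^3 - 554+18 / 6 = -11138265 / 97336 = -114.43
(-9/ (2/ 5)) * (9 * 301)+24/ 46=-2803791/ 46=-60951.98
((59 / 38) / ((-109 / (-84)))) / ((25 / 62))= 153636 / 51775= 2.97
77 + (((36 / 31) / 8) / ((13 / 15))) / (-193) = 11977831 / 155558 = 77.00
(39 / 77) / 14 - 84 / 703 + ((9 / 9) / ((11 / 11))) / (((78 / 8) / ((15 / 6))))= 5116075 / 29555526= 0.17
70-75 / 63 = 1445 / 21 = 68.81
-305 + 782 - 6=471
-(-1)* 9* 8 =72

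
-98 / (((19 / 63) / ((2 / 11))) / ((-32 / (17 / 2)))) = 790272 / 3553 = 222.42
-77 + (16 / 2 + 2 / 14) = -482 / 7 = -68.86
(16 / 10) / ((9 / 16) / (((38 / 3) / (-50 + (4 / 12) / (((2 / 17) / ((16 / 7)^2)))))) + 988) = 119168 / 73469825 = 0.00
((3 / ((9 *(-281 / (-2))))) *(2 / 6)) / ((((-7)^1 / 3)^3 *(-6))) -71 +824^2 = 678905.00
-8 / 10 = -4 / 5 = -0.80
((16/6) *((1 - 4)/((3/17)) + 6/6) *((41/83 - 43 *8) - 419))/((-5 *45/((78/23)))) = -23402496/47725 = -490.36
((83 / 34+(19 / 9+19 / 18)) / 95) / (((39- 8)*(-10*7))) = -143 / 5256825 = -0.00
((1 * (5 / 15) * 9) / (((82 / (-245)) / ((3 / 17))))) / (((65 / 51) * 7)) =-189 / 1066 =-0.18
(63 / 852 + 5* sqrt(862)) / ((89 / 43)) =903 / 25276 + 215* sqrt(862) / 89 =70.96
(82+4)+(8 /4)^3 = 94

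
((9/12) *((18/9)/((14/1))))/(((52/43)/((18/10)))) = 1161/7280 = 0.16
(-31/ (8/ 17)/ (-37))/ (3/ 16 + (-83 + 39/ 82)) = -0.02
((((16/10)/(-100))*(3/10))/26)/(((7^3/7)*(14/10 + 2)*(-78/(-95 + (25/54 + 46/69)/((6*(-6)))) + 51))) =-184741/8639216472250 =-0.00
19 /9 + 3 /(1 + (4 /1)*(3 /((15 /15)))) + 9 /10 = 3793 /1170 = 3.24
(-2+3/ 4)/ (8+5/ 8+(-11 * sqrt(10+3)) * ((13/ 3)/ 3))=55890/ 16627927+102960 * sqrt(13)/ 16627927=0.03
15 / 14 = 1.07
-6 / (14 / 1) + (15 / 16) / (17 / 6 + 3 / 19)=-2199 / 19096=-0.12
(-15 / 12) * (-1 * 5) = 6.25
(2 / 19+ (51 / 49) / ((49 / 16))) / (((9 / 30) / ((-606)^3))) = -15063330316320 / 45619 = -330198608.39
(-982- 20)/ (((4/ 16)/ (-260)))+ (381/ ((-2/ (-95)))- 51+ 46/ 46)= 2120255/ 2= 1060127.50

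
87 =87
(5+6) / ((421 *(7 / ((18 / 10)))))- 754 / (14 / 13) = -10316506 / 14735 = -700.14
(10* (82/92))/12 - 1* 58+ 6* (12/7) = -90749/1932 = -46.97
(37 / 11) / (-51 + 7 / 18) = -666 / 10021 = -0.07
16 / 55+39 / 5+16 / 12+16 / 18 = 1021 / 99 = 10.31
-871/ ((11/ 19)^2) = -2598.60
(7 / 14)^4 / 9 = 1 / 144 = 0.01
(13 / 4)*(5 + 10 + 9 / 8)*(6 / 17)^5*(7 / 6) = 950859 / 2839714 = 0.33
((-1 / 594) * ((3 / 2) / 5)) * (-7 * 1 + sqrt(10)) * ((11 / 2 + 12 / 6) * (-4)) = -7 / 66 + sqrt(10) / 66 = -0.06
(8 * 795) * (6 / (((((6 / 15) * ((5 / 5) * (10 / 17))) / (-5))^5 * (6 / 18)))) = -31747115109375 / 64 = -496048673583.98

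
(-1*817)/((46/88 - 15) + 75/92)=59.80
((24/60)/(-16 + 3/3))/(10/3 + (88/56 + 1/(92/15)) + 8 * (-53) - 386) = 1288/38878225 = 0.00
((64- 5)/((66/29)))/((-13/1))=-1711/858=-1.99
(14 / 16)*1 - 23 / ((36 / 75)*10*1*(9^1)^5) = 619957 / 708588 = 0.87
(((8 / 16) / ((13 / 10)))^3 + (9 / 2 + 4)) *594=5082.80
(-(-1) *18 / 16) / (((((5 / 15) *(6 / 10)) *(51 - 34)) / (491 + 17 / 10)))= 44343 / 272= 163.03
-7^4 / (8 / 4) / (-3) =2401 / 6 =400.17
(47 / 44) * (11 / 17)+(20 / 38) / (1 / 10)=7693 / 1292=5.95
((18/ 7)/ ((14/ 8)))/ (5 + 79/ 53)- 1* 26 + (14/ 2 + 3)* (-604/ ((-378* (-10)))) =-1557137/ 56889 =-27.37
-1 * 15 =-15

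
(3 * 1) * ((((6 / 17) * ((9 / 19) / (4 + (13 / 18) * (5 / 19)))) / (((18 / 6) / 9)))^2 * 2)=51018336 / 593458321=0.09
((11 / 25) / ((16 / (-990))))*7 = -7623 / 40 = -190.58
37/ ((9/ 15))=185/ 3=61.67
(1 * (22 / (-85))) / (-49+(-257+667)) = -22 / 30685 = -0.00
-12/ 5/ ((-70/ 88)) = 528/ 175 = 3.02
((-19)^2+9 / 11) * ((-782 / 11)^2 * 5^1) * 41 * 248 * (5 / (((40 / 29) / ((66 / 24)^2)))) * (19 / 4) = 532652229634975 / 44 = 12105732491703.98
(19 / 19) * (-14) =-14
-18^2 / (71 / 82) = -374.20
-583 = -583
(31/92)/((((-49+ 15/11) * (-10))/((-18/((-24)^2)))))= -341/15426560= -0.00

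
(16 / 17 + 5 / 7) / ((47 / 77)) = 2.71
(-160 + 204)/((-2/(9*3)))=-594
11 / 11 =1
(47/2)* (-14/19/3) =-329/57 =-5.77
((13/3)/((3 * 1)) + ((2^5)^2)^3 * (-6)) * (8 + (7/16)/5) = -37514391838501/720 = -52103321997.92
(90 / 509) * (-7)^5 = -1512630 / 509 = -2971.77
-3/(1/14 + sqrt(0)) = -42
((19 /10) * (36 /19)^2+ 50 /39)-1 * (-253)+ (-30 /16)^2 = 62746393 /237120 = 264.62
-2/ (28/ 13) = -13/ 14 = -0.93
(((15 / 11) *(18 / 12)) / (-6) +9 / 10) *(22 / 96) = 41 / 320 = 0.13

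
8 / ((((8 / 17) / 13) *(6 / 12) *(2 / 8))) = 1768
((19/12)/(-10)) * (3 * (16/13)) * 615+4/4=-4661/13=-358.54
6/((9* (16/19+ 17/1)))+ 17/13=17783/13221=1.35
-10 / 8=-1.25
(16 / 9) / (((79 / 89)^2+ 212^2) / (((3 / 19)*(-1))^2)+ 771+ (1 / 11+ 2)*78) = 697048 / 707219466095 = 0.00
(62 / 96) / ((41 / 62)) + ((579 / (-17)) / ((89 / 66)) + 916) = 1327584889 / 1488792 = 891.72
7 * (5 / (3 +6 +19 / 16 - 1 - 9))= 560 / 3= 186.67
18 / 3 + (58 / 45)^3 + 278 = 26074612 / 91125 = 286.14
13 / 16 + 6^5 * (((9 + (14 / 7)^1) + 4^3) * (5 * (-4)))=-186623987 / 16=-11663999.19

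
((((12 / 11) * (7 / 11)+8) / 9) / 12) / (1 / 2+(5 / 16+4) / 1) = 4208 / 251559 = 0.02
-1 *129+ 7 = -122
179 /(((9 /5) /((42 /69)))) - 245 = -38185 /207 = -184.47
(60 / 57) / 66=10 / 627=0.02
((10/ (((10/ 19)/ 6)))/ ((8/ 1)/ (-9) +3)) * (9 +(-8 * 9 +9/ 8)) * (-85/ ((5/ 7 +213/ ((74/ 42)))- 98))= 98076825/ 8152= 12031.01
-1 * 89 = -89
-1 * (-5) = 5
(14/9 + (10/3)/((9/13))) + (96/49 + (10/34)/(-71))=13294525/1596861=8.33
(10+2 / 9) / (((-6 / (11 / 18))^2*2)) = 2783 / 52488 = 0.05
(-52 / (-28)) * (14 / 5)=26 / 5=5.20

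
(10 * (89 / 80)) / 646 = 89 / 5168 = 0.02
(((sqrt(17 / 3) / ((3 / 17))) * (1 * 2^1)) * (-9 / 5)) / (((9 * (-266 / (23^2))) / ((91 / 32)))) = 116909 * sqrt(51) / 27360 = 30.52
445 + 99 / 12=1813 / 4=453.25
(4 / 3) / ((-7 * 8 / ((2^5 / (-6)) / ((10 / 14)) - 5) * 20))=187 / 12600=0.01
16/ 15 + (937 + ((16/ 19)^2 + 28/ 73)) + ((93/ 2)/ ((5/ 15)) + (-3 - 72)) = 793483061/ 790590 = 1003.66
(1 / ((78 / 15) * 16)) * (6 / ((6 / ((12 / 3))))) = 5 / 104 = 0.05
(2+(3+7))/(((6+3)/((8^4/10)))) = 8192/15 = 546.13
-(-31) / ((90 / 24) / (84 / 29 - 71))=-48980 / 87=-562.99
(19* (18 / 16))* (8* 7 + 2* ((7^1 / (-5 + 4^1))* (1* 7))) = -897.75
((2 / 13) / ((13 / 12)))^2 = 576 / 28561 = 0.02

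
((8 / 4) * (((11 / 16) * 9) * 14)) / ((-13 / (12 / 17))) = -2079 / 221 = -9.41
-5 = -5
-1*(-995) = 995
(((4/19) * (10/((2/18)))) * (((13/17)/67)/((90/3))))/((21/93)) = 4836/151487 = 0.03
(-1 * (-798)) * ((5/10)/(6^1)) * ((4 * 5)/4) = 665/2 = 332.50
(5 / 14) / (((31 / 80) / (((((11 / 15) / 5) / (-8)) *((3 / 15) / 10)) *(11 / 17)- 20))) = -10200121 / 553350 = -18.43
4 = 4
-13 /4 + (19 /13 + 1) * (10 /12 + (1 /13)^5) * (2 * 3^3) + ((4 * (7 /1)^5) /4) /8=85275991013 /38614472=2208.39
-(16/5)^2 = -256/25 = -10.24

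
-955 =-955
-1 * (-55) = 55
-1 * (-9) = 9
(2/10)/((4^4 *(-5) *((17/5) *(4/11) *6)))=-11/522240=-0.00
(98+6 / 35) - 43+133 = 6586 / 35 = 188.17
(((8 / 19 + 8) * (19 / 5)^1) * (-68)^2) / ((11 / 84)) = 12429312 / 11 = 1129937.45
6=6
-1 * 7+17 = 10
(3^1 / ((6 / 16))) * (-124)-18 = -1010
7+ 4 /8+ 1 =8.50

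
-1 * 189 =-189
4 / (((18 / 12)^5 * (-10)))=-0.05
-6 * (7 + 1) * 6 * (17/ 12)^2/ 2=-289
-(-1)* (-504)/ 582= -84/ 97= -0.87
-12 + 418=406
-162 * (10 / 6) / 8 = -135 / 4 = -33.75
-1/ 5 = -0.20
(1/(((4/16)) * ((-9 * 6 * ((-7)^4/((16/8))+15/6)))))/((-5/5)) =2/32481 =0.00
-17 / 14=-1.21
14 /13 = 1.08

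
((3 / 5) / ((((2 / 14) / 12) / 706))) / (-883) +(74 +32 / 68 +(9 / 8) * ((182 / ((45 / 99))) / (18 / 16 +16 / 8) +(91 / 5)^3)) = 104483411313 / 15011000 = 6960.46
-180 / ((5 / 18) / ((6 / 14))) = -277.71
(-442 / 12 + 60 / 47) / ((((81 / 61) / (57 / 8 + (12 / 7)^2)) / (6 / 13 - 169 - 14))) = 90887685965 / 1847664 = 49190.59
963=963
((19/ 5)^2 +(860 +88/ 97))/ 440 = 2122717/ 1067000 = 1.99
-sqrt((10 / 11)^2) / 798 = -0.00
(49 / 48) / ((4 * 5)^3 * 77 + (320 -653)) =49 / 29552016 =0.00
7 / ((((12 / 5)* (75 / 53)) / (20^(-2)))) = 371 / 72000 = 0.01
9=9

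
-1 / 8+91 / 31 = 697 / 248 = 2.81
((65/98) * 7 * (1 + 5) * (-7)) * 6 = -1170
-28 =-28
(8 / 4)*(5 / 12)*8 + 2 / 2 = 23 / 3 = 7.67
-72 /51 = -24 /17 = -1.41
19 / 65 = 0.29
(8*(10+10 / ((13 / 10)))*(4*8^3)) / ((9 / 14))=450910.09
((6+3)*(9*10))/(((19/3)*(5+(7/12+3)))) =29160/1957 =14.90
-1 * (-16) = 16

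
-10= -10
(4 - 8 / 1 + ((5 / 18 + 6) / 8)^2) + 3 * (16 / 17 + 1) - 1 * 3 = -197647 / 352512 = -0.56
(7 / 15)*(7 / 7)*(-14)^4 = 268912 / 15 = 17927.47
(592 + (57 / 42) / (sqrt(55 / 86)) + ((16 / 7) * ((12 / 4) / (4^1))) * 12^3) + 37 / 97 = 19 * sqrt(4730) / 770 + 2413619 / 679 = 3556.36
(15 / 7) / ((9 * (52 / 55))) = 275 / 1092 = 0.25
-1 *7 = -7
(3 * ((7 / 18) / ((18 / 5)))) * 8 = 70 / 27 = 2.59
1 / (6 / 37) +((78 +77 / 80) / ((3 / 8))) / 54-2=13067 / 1620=8.07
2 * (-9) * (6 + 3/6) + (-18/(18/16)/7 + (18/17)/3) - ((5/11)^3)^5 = -59120596973331505478/497092532160462469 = -118.93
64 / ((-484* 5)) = -16 / 605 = -0.03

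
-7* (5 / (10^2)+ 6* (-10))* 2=8393 / 10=839.30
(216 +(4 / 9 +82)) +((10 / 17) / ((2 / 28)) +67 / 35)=308.59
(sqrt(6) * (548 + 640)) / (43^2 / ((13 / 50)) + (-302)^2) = 2574 * sqrt(6) / 213017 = 0.03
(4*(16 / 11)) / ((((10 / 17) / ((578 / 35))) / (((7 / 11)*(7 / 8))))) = 275128 / 3025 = 90.95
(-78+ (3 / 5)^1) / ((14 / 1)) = -5.53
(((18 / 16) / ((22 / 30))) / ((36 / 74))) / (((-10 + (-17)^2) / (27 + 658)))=126725 / 16368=7.74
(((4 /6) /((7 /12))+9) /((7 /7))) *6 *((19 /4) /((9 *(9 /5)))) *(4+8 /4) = 6745 /63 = 107.06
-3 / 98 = -0.03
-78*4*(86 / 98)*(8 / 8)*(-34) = 456144 / 49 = 9309.06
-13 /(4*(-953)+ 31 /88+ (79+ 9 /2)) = 1144 /328077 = 0.00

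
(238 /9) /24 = 119 /108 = 1.10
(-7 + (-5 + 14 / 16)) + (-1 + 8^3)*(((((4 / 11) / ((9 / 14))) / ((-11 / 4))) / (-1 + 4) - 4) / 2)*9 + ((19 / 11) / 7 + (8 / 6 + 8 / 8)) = -63451879 / 6776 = -9364.21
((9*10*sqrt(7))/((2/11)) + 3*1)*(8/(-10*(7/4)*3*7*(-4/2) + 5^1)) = 14.19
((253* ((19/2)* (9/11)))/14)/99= 437/308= 1.42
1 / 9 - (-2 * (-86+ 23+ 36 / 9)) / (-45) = 41 / 15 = 2.73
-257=-257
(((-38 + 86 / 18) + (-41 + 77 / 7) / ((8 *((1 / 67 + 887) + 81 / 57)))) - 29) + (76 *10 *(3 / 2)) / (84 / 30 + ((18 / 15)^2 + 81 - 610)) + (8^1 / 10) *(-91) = -40713251380781 / 296746270020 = -137.20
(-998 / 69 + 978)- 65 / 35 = 464491 / 483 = 961.68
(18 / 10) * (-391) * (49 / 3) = -57477 / 5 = -11495.40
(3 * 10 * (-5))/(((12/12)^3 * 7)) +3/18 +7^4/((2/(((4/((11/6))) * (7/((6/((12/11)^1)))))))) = 16833403/5082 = 3312.36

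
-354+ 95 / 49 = -17251 / 49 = -352.06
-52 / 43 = -1.21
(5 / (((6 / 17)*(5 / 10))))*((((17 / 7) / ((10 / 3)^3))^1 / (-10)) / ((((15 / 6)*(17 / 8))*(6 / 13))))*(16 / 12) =-442 / 4375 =-0.10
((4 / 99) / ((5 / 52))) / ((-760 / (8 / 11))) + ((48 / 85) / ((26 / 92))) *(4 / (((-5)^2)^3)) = 39092912 / 357243046875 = 0.00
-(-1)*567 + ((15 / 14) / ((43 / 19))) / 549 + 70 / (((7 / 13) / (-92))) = -1255121143 / 110166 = -11393.00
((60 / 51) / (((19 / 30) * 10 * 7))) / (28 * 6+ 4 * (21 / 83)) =415 / 2643109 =0.00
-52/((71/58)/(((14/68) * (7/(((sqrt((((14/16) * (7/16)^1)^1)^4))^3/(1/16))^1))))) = -414515883671552/340947625543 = -1215.78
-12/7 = -1.71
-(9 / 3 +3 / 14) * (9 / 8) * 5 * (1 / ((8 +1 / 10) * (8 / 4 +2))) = -125 / 224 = -0.56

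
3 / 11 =0.27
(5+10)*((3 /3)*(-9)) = -135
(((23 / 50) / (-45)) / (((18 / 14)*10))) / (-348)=161 / 70470000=0.00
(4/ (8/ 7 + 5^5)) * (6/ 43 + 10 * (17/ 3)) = 205184/ 2822907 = 0.07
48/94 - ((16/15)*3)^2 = -11432/1175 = -9.73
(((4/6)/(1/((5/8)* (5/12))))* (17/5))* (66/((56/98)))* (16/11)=595/6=99.17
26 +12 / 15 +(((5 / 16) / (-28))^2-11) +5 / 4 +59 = 76317821 / 1003520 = 76.05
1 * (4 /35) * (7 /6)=2 /15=0.13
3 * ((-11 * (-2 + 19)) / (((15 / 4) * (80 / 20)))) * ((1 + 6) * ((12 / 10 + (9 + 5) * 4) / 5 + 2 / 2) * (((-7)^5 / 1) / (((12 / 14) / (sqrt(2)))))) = 47894790251 * sqrt(2) / 750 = 90311282.59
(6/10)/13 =0.05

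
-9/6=-3/2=-1.50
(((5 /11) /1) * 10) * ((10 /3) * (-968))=-44000 /3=-14666.67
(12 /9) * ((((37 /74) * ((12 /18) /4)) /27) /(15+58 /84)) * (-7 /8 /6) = -0.00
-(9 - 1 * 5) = -4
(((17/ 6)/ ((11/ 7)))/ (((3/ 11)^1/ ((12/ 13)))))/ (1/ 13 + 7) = 119/ 138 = 0.86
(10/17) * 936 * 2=18720/17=1101.18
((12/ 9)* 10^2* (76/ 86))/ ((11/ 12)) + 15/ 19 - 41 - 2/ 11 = 792194/ 8987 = 88.15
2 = 2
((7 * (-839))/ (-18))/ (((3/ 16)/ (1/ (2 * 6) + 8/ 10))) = 622538/ 405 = 1537.13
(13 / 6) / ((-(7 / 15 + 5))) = -65 / 164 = -0.40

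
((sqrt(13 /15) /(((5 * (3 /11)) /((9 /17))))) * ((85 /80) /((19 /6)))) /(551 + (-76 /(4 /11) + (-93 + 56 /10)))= 33 * sqrt(195) /967480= 0.00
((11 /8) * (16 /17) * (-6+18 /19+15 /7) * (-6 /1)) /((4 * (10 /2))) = 12771 /11305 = 1.13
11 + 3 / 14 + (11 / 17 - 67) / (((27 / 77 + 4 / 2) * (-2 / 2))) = 1699073 / 43078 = 39.44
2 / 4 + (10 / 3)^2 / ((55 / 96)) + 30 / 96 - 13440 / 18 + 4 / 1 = -127153 / 176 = -722.46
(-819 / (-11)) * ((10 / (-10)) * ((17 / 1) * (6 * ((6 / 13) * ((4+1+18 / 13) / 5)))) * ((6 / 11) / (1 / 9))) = -172807992 / 7865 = -21971.77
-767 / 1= -767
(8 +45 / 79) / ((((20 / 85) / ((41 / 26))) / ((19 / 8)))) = 8965511 / 65728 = 136.40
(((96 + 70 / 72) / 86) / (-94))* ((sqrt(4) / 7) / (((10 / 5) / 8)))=-3491 / 254646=-0.01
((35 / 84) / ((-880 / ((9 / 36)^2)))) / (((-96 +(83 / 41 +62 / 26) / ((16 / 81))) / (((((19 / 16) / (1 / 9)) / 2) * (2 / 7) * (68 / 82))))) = 4199 / 8257199104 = 0.00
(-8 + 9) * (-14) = -14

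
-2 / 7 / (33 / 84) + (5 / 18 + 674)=133363 / 198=673.55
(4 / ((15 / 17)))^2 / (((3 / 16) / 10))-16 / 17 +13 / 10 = 5032559 / 4590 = 1096.42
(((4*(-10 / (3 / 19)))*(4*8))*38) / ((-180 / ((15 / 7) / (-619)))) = -5.92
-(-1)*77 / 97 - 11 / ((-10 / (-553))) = -589281 / 970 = -607.51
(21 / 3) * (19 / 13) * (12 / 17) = 1596 / 221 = 7.22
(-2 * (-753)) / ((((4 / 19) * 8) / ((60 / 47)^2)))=3219075 / 2209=1457.25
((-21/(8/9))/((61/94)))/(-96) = 2961/7808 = 0.38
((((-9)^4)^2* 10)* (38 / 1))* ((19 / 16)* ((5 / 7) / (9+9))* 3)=129498885675 / 56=2312480101.34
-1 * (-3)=3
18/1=18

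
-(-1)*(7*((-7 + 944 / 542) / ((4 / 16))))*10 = -399000 / 271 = -1472.32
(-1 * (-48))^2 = 2304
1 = 1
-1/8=-0.12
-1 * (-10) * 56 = 560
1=1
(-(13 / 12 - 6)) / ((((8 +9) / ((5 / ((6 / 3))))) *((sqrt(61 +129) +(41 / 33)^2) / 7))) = -1260069195 / 30259895144 +816308955 *sqrt(190) / 30259895144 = 0.33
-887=-887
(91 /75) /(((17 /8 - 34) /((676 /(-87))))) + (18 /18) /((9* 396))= 65022521 /219631500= 0.30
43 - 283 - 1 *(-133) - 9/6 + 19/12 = -1283/12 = -106.92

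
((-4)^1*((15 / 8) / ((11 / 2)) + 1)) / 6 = -59 / 66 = -0.89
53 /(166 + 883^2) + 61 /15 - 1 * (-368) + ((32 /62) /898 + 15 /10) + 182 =7236687599213 /13025762094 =555.57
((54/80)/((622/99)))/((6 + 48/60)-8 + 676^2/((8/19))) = 0.00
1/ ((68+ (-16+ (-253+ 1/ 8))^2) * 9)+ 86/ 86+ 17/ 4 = 875288173/ 166721508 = 5.25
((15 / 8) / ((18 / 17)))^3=614125 / 110592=5.55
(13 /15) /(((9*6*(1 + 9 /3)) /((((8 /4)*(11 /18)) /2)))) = 143 /58320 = 0.00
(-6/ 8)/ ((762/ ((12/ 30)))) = -1/ 2540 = -0.00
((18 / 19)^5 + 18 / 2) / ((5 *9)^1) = 2686051 / 12380495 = 0.22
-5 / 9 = -0.56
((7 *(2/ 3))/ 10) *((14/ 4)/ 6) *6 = 49/ 30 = 1.63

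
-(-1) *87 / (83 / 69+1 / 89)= 534267 / 7456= 71.66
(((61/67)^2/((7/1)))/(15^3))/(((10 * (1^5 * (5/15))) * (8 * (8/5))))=3721/4524912000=0.00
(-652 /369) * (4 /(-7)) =2608 /2583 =1.01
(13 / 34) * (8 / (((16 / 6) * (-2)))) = -39 / 68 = -0.57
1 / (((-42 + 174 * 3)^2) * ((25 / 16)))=1 / 360000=0.00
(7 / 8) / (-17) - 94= -12791 / 136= -94.05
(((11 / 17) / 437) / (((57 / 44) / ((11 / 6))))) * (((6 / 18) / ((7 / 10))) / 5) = 5324 / 26677539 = 0.00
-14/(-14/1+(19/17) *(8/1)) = 119/43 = 2.77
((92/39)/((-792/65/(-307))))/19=35305/11286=3.13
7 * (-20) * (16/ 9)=-2240/ 9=-248.89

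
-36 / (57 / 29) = -348 / 19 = -18.32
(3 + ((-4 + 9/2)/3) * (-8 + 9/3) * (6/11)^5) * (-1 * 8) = -3813384/161051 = -23.68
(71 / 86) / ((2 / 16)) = 284 / 43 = 6.60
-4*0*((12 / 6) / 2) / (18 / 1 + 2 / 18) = 0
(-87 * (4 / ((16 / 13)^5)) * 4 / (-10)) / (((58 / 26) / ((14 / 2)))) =101362989 / 655360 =154.67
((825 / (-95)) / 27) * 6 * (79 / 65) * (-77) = 133826 / 741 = 180.60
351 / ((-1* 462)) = -117 / 154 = -0.76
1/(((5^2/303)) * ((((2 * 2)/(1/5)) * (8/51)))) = 15453/4000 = 3.86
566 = 566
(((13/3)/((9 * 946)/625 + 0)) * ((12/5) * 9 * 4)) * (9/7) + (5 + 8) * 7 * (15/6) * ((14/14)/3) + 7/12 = 111.75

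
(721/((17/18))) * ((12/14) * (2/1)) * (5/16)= 13905/34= 408.97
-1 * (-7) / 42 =1 / 6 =0.17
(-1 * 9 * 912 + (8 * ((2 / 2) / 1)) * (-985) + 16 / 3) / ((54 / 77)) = -1857548 / 81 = -22932.69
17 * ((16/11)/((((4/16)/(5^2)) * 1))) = 27200/11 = 2472.73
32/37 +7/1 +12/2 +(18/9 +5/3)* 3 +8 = 1216/37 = 32.86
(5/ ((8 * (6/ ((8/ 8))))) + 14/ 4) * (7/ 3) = 1211/ 144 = 8.41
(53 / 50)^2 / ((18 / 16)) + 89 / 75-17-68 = -465832 / 5625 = -82.81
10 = 10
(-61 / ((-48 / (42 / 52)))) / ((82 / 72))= 3843 / 4264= 0.90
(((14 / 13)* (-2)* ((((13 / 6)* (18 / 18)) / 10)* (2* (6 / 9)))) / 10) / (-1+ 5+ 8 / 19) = -19 / 1350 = -0.01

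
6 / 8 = 3 / 4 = 0.75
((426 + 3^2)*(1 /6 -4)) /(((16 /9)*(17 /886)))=-13296645 /272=-48884.72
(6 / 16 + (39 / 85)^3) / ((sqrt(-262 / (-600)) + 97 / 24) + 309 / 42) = 18635043861 / 448913156369- 1362353076 * sqrt(393) / 11222828909225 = 0.04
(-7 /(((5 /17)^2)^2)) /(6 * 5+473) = -584647 /314375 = -1.86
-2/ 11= -0.18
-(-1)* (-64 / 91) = -64 / 91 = -0.70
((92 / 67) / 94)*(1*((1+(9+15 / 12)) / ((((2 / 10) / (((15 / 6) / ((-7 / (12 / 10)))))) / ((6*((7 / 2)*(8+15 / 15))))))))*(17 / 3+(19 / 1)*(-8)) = 9739.48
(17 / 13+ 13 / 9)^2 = 103684 / 13689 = 7.57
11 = 11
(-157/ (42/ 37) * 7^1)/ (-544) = 5809/ 3264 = 1.78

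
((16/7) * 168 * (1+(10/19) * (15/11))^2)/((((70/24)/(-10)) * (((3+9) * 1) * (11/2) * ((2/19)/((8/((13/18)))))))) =-6193.55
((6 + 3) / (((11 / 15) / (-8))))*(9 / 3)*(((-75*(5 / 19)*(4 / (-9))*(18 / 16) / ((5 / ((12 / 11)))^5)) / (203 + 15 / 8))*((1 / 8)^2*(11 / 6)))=-5038848 / 25076445955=-0.00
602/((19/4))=2408/19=126.74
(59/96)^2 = 3481/9216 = 0.38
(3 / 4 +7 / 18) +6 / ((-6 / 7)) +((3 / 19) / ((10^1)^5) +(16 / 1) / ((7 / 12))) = 2581625189 / 119700000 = 21.57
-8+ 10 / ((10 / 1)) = -7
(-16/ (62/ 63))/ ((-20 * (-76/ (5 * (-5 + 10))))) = -315/ 1178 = -0.27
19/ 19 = 1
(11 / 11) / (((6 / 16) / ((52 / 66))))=208 / 99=2.10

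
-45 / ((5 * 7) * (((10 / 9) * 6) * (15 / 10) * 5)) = -9 / 350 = -0.03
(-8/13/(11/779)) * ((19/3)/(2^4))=-14801/858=-17.25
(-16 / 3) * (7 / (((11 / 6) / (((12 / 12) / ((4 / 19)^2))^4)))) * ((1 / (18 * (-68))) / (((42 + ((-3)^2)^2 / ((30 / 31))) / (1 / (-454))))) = -594424706435 / 7868015198208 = -0.08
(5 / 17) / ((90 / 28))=14 / 153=0.09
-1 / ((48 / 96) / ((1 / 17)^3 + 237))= -2328764 / 4913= -474.00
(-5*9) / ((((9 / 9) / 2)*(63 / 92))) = -920 / 7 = -131.43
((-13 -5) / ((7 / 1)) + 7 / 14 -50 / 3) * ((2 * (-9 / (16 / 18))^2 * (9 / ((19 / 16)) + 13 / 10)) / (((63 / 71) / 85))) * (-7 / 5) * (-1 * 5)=-55629520767 / 2432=-22873980.58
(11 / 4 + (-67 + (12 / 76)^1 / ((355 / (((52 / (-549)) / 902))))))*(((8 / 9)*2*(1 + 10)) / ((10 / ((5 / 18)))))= -143068066949 / 4099226535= -34.90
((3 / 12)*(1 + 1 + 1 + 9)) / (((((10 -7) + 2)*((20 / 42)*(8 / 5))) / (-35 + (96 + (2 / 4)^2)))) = 3087 / 64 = 48.23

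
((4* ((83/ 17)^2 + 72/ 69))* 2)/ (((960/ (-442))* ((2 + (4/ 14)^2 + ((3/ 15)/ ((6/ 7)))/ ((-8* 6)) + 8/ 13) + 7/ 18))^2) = 816561559804536/ 183707878029503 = 4.44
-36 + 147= 111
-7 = -7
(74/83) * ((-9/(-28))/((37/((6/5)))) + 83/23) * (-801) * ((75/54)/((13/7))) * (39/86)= -287813985/328348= -876.55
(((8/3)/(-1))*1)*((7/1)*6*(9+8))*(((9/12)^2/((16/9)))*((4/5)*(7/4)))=-67473/80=-843.41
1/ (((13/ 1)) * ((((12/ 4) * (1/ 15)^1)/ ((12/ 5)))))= 12/ 13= 0.92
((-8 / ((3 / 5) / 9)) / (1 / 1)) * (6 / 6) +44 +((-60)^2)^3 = 46655999924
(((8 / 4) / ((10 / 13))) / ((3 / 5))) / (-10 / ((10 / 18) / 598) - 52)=-1 / 2496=-0.00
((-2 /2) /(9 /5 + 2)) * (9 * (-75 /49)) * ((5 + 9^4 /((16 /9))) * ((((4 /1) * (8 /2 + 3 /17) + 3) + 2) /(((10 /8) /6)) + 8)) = 3398228100 /2261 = 1502975.72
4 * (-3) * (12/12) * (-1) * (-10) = -120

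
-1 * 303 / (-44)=303 / 44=6.89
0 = 0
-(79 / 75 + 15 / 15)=-154 / 75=-2.05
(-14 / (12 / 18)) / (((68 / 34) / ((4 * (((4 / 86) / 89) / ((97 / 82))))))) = -6888 / 371219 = -0.02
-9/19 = -0.47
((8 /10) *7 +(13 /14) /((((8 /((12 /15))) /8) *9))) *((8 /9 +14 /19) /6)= 49762 /32319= 1.54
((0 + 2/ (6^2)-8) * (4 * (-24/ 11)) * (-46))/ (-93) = 9568/ 279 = 34.29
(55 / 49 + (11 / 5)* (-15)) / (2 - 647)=0.05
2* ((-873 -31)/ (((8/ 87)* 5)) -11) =-19772/ 5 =-3954.40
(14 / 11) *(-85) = -1190 / 11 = -108.18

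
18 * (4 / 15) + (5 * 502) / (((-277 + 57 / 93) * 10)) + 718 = 30925847 / 42840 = 721.89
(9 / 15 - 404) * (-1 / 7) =57.63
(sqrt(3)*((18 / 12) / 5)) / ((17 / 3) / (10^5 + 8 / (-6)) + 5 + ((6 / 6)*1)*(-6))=-149998*sqrt(3) / 499965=-0.52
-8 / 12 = -0.67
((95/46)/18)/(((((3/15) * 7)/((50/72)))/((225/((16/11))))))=8.80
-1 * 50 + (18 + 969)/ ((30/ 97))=31413/ 10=3141.30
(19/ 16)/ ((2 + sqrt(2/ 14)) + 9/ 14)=4921/ 10728 - 133 * sqrt(7)/ 5364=0.39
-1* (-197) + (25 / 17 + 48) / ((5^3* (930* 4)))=1557285841 / 7905000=197.00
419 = 419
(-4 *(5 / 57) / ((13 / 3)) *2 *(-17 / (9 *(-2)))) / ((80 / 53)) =-0.10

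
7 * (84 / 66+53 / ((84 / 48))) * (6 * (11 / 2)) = 7290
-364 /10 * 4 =-728 /5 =-145.60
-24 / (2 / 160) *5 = -9600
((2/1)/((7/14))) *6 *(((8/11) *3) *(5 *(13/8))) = 4680/11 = 425.45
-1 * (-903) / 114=301 / 38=7.92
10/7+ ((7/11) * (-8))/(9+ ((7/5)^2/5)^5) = 0.86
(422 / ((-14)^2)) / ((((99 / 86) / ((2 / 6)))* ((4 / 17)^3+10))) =44575649 / 715920282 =0.06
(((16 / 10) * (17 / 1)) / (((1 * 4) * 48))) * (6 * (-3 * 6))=-153 / 10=-15.30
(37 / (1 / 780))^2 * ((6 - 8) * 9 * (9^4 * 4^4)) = -25181126901964800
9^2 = 81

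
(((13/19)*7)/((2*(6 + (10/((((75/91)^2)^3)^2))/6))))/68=1729528820514678955078125/1127942756545541379501869704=0.00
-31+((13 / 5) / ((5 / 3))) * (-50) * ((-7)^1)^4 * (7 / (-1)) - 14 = 1310901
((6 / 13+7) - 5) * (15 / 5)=96 / 13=7.38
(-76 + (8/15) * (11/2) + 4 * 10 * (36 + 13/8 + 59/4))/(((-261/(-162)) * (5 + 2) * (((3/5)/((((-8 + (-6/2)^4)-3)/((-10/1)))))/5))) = -303290/29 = -10458.28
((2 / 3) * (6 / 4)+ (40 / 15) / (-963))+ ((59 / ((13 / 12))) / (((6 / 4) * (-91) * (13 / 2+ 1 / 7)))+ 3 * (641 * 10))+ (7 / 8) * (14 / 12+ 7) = 4658839157923 / 242167536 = 19238.08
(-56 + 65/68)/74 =-3743/5032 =-0.74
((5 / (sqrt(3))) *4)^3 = 8000 *sqrt(3) / 9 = 1539.60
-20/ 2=-10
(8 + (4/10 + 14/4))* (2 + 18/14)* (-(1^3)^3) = -391/10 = -39.10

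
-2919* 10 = -29190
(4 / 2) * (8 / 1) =16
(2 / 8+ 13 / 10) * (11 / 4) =341 / 80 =4.26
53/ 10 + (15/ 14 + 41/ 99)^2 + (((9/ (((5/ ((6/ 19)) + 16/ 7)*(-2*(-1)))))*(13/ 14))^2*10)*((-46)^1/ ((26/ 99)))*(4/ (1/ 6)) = -12394269323564521/ 5562445622580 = -2228.21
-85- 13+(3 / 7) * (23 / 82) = -56183 / 574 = -97.88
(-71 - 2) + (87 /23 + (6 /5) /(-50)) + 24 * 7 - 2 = 278181 /2875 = 96.76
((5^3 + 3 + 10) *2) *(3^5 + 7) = 69000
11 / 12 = 0.92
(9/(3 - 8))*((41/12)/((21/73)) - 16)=1039/140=7.42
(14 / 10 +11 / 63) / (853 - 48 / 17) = 8432 / 4552695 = 0.00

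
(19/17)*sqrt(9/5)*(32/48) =38*sqrt(5)/85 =1.00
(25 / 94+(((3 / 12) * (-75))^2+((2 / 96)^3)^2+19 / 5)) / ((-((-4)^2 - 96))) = 1022143314788587 / 229935100723200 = 4.45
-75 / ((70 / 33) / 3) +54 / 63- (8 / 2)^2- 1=-1711 / 14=-122.21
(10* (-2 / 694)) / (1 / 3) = -0.09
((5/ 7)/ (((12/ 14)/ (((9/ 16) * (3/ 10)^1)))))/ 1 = 9/ 64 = 0.14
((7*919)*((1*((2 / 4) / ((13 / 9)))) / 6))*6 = 57897 / 26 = 2226.81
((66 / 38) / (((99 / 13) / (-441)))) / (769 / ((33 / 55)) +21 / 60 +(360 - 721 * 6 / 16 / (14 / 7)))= -458640 / 6871141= -0.07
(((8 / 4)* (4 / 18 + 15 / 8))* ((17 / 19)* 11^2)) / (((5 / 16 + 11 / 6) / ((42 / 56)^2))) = 931821 / 7828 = 119.04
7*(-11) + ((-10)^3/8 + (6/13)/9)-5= -8071/39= -206.95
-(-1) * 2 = 2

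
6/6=1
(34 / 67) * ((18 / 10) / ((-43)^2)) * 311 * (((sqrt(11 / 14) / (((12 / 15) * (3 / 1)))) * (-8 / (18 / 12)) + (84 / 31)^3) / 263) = 56405268864 / 4853136965695- 21148 * sqrt(154) / 228068603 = 0.01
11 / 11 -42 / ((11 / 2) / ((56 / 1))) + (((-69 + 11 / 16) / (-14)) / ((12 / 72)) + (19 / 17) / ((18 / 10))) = -396.74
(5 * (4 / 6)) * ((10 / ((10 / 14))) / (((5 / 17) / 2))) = 952 / 3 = 317.33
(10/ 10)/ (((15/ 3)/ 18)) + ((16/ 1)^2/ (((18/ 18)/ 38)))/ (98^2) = 4.61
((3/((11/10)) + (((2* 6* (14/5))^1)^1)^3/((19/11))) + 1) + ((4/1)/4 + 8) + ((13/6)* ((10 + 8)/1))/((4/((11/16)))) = 36751685833/1672000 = 21980.67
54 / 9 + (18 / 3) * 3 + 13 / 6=157 / 6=26.17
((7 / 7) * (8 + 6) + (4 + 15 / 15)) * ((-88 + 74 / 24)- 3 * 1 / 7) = -136211 / 84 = -1621.56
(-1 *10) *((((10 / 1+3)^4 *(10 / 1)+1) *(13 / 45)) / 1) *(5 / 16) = -18564715 / 72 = -257843.26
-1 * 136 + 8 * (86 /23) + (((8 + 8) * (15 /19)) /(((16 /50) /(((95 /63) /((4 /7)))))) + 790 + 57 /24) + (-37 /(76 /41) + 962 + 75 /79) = 1733.44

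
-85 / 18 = -4.72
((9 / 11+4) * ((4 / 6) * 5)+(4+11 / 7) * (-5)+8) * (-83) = 72791 / 231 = 315.11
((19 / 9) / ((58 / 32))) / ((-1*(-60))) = 76 / 3915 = 0.02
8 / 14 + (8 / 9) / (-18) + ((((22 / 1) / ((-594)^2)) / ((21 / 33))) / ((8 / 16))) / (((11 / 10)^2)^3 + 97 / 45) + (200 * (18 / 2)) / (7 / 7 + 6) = 257.66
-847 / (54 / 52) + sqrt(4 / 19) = -22022 / 27 + 2 * sqrt(19) / 19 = -815.17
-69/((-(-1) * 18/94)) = -1081/3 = -360.33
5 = 5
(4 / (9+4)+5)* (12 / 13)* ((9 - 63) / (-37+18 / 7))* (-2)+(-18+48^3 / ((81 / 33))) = 1833726734 / 40729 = 45022.63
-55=-55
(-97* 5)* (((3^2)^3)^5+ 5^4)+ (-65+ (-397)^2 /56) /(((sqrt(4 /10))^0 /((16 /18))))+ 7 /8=-16776009443122514789 /168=-99857199066205445.17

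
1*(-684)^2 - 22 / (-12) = 2807147 / 6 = 467857.83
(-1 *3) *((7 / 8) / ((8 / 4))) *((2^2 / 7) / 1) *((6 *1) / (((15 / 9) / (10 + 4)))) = -189 / 5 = -37.80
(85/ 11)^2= 7225/ 121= 59.71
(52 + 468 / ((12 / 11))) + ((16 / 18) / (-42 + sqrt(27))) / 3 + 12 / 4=7566260 / 15633 - 8 * sqrt(3) / 15633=483.99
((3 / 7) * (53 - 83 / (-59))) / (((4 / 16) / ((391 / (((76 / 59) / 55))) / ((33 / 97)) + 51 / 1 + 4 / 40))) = 4581670.92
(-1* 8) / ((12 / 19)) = -38 / 3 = -12.67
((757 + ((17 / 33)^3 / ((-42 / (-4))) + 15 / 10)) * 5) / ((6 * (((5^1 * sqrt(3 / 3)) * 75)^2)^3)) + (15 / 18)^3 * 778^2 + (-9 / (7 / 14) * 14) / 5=1764058265253976136398770911 / 5036860958862304687500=350229.69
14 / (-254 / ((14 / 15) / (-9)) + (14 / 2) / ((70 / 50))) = 49 / 8590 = 0.01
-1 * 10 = -10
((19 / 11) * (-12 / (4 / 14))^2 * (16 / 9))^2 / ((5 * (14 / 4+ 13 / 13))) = 7100506112 / 5445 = 1304041.53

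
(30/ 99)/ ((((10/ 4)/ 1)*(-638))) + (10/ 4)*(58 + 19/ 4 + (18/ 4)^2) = 4368701/ 21054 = 207.50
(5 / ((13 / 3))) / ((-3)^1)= -5 / 13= -0.38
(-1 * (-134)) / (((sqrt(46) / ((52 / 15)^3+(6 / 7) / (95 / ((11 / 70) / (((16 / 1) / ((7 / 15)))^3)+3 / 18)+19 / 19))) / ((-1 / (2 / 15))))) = -433797582141702589 * sqrt(46) / 476570323525275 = -6173.61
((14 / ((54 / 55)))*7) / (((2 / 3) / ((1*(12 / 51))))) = 35.23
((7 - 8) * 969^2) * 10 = -9389610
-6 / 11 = -0.55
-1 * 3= -3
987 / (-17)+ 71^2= 4982.94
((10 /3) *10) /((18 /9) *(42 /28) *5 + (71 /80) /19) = 152000 /68613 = 2.22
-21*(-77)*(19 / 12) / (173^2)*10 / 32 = 51205 / 1915456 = 0.03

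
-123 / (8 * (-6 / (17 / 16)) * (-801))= -0.00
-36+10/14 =-247/7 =-35.29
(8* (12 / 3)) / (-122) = -16 / 61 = -0.26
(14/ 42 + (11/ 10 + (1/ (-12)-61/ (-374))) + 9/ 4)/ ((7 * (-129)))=-7037/ 1688610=-0.00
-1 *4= -4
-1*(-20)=20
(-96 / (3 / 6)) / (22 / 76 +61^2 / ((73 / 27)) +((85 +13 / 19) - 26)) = -532608 / 3984113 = -0.13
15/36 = 5/12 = 0.42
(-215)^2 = 46225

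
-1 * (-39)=39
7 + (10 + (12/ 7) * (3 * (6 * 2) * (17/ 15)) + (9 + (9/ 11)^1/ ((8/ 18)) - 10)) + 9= 149047/ 1540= 96.78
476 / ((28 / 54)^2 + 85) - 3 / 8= 2589549 / 497288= 5.21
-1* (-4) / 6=2 / 3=0.67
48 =48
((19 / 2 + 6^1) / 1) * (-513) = -7951.50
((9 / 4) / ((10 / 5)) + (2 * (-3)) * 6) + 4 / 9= -2479 / 72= -34.43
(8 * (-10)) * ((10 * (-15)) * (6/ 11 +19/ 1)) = 2580000/ 11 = 234545.45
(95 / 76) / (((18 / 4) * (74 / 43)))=0.16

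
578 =578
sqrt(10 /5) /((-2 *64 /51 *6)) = -17 *sqrt(2) /256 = -0.09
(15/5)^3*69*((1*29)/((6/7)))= 126063/2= 63031.50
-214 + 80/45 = -1910/9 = -212.22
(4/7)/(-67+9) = -2/203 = -0.01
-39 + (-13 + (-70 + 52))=-70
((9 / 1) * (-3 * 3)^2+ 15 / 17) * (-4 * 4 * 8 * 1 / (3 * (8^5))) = -517 / 544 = -0.95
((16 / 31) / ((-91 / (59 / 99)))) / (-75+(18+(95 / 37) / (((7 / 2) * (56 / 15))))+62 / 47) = 45965248 / 754512474573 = 0.00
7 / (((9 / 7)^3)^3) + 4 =1832157205 / 387420489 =4.73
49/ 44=1.11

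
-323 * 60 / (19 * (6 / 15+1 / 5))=-1700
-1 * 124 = -124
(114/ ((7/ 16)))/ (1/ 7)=1824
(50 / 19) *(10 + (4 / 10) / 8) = 1005 / 38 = 26.45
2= 2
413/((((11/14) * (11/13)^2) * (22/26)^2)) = 165139702/161051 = 1025.39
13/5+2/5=3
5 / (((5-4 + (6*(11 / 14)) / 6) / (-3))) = -42 / 5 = -8.40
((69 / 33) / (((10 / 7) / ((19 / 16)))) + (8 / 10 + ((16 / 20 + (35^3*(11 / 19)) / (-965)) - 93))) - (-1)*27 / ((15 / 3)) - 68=-1148698327 / 6453920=-177.98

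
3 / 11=0.27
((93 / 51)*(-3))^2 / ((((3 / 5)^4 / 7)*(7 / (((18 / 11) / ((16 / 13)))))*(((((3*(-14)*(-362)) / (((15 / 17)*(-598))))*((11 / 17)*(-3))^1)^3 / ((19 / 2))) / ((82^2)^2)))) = 1400745910244473204140625 / 1858883528601198792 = 753541.51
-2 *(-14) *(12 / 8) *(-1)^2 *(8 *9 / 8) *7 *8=21168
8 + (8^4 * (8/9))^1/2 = 1828.44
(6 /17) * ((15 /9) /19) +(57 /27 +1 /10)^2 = 12872123 /2616300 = 4.92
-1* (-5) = 5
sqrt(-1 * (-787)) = sqrt(787) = 28.05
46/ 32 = 23/ 16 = 1.44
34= 34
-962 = -962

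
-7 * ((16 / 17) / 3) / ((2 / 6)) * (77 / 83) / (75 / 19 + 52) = -163856 / 1499893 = -0.11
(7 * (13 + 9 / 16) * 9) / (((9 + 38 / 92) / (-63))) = -19809279 / 3464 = -5718.61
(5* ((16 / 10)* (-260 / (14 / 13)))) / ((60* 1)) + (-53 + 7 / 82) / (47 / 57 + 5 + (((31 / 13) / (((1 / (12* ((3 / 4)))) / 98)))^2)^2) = -1765861019628460875821831 / 54856629307980123165528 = -32.19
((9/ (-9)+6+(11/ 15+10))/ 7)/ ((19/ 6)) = 472/ 665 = 0.71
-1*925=-925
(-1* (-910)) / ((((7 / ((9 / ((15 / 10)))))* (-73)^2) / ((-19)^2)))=281580 / 5329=52.84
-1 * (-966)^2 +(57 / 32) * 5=-29860707 / 32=-933147.09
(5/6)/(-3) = -5/18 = -0.28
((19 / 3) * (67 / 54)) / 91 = 1273 / 14742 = 0.09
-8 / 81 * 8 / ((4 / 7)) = -112 / 81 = -1.38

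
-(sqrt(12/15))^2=-0.80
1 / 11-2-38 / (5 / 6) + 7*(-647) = -251708 / 55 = -4576.51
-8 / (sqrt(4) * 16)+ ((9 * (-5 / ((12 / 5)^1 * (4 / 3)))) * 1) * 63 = -14179 / 16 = -886.19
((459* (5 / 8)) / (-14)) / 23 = -2295 / 2576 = -0.89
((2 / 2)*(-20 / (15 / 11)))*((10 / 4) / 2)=-55 / 3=-18.33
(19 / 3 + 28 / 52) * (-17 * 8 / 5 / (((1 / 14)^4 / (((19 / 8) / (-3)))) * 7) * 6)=950126464 / 195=4872443.41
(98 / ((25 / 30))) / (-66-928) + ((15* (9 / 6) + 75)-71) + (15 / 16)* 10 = 101549 / 2840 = 35.76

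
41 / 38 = 1.08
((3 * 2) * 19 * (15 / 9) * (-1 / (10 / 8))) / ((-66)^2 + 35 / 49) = -1064 / 30497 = -0.03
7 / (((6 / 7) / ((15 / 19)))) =245 / 38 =6.45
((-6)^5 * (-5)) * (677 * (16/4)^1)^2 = 285117304320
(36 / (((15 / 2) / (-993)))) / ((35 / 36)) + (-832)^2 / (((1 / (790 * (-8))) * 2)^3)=-3822486401844057952 / 175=-21842779439108902.58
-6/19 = -0.32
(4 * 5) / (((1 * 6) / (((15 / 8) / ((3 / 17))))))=425 / 12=35.42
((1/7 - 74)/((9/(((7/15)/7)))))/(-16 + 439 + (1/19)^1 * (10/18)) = -9823/7595490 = -0.00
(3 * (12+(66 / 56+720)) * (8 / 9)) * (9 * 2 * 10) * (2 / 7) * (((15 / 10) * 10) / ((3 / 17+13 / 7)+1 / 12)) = 15076497600 / 21161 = 712466.22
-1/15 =-0.07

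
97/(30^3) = 97/27000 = 0.00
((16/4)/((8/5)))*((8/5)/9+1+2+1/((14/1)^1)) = 8.12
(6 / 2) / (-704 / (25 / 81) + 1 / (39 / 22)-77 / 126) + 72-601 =-7058935889 / 13343891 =-529.00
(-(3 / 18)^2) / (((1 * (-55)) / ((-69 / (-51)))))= 23 / 33660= 0.00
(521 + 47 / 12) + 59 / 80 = 126157 / 240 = 525.65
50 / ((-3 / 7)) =-350 / 3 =-116.67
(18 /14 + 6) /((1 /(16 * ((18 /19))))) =14688 /133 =110.44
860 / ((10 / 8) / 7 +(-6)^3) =-24080 / 6043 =-3.98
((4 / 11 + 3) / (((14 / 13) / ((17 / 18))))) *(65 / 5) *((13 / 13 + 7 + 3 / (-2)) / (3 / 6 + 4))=1381913 / 24948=55.39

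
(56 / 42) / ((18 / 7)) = 0.52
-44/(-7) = 44/7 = 6.29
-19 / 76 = -0.25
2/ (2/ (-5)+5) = 10/ 23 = 0.43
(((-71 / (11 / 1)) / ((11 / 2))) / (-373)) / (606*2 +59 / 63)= 8946 / 3448838195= 0.00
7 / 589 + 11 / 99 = 652 / 5301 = 0.12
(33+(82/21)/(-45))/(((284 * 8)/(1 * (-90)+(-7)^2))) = -1275223/2147040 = -0.59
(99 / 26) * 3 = 297 / 26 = 11.42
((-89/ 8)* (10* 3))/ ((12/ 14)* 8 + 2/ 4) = -9345/ 206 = -45.36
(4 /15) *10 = 8 /3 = 2.67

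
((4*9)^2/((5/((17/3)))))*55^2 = 4443120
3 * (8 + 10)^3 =17496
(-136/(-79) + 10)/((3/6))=1852/79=23.44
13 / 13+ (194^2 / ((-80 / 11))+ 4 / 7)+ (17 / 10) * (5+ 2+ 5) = -721417 / 140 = -5152.98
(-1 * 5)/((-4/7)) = 35/4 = 8.75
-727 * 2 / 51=-1454 / 51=-28.51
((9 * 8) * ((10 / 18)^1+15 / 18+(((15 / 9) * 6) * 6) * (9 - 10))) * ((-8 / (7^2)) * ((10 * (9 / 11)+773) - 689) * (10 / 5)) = 68465280 / 539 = 127022.78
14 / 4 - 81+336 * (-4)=-2843 / 2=-1421.50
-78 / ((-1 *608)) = 39 / 304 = 0.13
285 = 285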